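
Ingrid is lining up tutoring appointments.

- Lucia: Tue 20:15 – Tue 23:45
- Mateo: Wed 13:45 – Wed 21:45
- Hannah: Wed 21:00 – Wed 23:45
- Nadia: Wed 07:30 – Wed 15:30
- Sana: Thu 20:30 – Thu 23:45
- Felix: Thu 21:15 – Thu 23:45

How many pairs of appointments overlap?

Sorted by start: Lucia, Nadia, Mateo, Hannah, Sana, Felix.
Nadia starts after Lucia ends, so nothing later overlaps Lucia either.
Mateo starts before Nadia ends → Nadia and Mateo overlap.
Hannah starts after Nadia ends, so nothing later overlaps Nadia either.
Hannah starts before Mateo ends → Mateo and Hannah overlap.
Sana starts after Mateo ends, so nothing later overlaps Mateo either.
Sana starts after Hannah ends, so nothing later overlaps Hannah either.
Felix starts before Sana ends → Sana and Felix overlap.
Overlapping pairs: Felix & Sana, Hannah & Mateo, Mateo & Nadia — 3 in total.

3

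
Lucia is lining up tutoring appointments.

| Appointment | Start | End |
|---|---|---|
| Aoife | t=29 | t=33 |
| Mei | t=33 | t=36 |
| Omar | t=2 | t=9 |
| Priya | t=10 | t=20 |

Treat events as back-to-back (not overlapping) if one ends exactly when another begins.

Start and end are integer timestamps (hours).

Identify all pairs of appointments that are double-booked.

none

Two intervals overlap when each starts before the other ends.
Sorted by start: Omar, Priya, Aoife, Mei.
Priya starts after Omar ends, so nothing later overlaps Omar either.
Aoife starts after Priya ends, so nothing later overlaps Priya either.
Mei starts exactly when Aoife ends (back-to-back, no overlap).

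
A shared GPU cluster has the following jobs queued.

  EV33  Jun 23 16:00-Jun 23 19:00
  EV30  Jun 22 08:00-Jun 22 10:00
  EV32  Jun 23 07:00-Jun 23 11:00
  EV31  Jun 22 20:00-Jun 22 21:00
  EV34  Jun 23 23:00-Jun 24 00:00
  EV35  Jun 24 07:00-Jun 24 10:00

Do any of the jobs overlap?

No

Sorted by start: EV30, EV31, EV32, EV33, EV34, EV35.
EV31 starts after EV30 ends — done with EV30.
EV32 starts after EV31 ends — done with EV31.
EV33 starts after EV32 ends — done with EV32.
EV34 starts after EV33 ends — done with EV33.
EV35 starts after EV34 ends.
Every pair is clear; the schedule has no overlaps.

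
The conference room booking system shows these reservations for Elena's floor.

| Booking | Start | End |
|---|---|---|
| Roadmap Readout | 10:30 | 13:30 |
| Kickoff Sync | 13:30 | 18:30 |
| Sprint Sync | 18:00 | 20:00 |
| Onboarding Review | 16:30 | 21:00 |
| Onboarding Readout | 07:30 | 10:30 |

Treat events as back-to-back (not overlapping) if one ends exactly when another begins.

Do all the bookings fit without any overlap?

Sorted by start: Onboarding Readout, Roadmap Readout, Kickoff Sync, Onboarding Review, Sprint Sync.
Roadmap Readout starts exactly when Onboarding Readout ends (back-to-back, no overlap), so Onboarding Readout has no further overlaps.
Kickoff Sync starts exactly when Roadmap Readout ends (back-to-back, no overlap), so Roadmap Readout has no further overlaps.
Onboarding Review starts before Kickoff Sync ends → Kickoff Sync and Onboarding Review overlap.
That's a conflict, so the schedule is not conflict-free.

No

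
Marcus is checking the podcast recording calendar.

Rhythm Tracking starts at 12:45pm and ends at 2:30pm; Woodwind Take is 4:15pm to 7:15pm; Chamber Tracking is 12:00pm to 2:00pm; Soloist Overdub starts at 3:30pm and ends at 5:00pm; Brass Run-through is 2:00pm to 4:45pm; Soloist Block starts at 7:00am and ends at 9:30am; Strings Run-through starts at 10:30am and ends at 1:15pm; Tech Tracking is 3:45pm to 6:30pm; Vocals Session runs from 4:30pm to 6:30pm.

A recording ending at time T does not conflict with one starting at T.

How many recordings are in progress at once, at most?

5

Sweep the timeline, counting +1 at each start and −1 at each end (ends before starts at a tie):
7:00am start Soloist Block → 1
9:30am end Soloist Block → 0
10:30am start Strings Run-through → 1
12:00pm start Chamber Tracking → 2
12:45pm start Rhythm Tracking → 3
1:15pm end Strings Run-through → 2
2:00pm end Chamber Tracking → 1
2:00pm start Brass Run-through → 2
2:30pm end Rhythm Tracking → 1
3:30pm start Soloist Overdub → 2
3:45pm start Tech Tracking → 3
4:15pm start Woodwind Take → 4
4:30pm start Vocals Session → 5
4:45pm end Brass Run-through → 4
5:00pm end Soloist Overdub → 3
6:30pm end Tech Tracking → 2
6:30pm end Vocals Session → 1
7:15pm end Woodwind Take → 0
Peak is 5, at 4:30pm (Brass Run-through, Soloist Overdub, Tech Tracking, Vocals Session, Woodwind Take).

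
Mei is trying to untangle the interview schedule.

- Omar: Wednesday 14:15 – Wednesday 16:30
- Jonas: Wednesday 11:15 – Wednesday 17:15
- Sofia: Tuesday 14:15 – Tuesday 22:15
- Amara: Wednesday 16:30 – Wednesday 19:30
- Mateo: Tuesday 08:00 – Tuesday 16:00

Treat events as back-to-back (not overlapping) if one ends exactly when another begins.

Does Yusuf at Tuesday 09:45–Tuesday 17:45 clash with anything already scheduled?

Mateo: starts Tuesday 08:00 before Yusuf ends Tuesday 17:45, and ends Tuesday 16:00 after Yusuf starts Tuesday 09:45 → overlap.
Sofia: starts Tuesday 14:15 before Yusuf ends Tuesday 17:45, and ends Tuesday 22:15 after Yusuf starts Tuesday 09:45 → overlap.
Jonas: starts Wednesday 11:15 at or after Yusuf ends Tuesday 17:45 → clear.
Omar: starts Wednesday 14:15 at or after Yusuf ends Tuesday 17:45 → clear.
Amara: starts Wednesday 16:30 at or after Yusuf ends Tuesday 17:45 → clear.
Yusuf overlaps Mateo, Sofia.

Yes — it overlaps Mateo, Sofia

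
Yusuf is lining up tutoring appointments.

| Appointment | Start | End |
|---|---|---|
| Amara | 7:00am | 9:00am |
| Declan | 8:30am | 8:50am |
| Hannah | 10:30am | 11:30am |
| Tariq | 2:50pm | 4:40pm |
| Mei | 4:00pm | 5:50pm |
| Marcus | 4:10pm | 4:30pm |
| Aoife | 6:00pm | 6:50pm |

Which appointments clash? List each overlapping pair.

Amara & Declan, Marcus & Mei, Marcus & Tariq, Mei & Tariq

Sorted by start: Amara, Declan, Hannah, Tariq, Mei, Marcus, Aoife.
Declan starts before Amara ends → Amara and Declan overlap.
Hannah starts after Amara ends — done with Amara.
Hannah starts after Declan ends — done with Declan.
Tariq starts after Hannah ends — done with Hannah.
Mei starts before Tariq ends → Tariq and Mei overlap.
Marcus starts before Tariq ends → Tariq and Marcus overlap.
Aoife starts after Tariq ends.
Marcus starts before Mei ends → Mei and Marcus overlap.
Aoife starts after Mei ends.
Aoife starts after Marcus ends.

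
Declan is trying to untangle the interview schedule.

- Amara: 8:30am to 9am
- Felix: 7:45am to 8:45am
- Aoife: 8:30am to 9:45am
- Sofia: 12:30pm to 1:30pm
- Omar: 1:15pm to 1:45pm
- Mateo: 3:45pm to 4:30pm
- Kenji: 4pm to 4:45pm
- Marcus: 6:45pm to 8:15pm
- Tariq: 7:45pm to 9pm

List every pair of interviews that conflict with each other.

Amara & Aoife, Amara & Felix, Aoife & Felix, Kenji & Mateo, Marcus & Tariq, Omar & Sofia

Sorted by start: Felix, Amara, Aoife, Sofia, Omar, Mateo, Kenji, Marcus, Tariq.
Amara starts before Felix ends → Felix and Amara overlap.
Aoife starts before Felix ends → Felix and Aoife overlap.
Sofia starts after Felix ends — done with Felix.
Aoife starts before Amara ends → Amara and Aoife overlap.
Sofia starts after Amara ends — done with Amara.
Sofia starts after Aoife ends — done with Aoife.
Omar starts before Sofia ends → Sofia and Omar overlap.
Mateo starts after Sofia ends — done with Sofia.
Mateo starts after Omar ends — done with Omar.
Kenji starts before Mateo ends → Mateo and Kenji overlap.
Marcus starts after Mateo ends — done with Mateo.
Marcus starts after Kenji ends — done with Kenji.
Tariq starts before Marcus ends → Marcus and Tariq overlap.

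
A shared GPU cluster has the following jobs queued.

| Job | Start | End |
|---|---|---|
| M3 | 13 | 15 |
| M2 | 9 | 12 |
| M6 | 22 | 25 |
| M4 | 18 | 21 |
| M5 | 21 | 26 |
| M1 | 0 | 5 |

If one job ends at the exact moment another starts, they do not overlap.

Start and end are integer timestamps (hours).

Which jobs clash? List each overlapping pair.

M5 & M6

Sorted by start: M1, M2, M3, M4, M5, M6.
M2 starts after M1 ends, so M1 has no further overlaps.
M3 starts after M2 ends, so M2 has no further overlaps.
M4 starts after M3 ends, so M3 has no further overlaps.
M5 starts exactly when M4 ends (back-to-back, no overlap), so M4 has no further overlaps.
M6 starts before M5 ends → M5 and M6 overlap.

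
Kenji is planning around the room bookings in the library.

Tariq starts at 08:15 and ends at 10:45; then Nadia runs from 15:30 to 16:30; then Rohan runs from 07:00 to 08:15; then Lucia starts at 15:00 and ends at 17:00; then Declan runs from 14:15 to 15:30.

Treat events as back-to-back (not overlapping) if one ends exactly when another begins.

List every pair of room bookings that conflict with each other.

Declan & Lucia, Lucia & Nadia

Two intervals overlap when each starts before the other ends.
Sorted by start: Rohan, Tariq, Declan, Lucia, Nadia.
Tariq starts exactly when Rohan ends (back-to-back, no overlap) — done with Rohan.
Declan starts after Tariq ends — done with Tariq.
Lucia starts before Declan ends → Declan and Lucia overlap.
Nadia starts exactly when Declan ends (back-to-back, no overlap).
Nadia starts before Lucia ends → Lucia and Nadia overlap.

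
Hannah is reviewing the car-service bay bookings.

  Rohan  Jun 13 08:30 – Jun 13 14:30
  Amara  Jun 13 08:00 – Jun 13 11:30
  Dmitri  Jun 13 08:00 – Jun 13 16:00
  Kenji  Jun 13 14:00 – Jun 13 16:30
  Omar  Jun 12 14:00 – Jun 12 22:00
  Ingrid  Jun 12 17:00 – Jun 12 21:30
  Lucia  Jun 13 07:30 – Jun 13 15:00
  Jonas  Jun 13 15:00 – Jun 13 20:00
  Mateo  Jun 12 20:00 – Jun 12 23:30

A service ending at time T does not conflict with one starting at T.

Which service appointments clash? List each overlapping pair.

Sorted by start: Omar, Ingrid, Mateo, Lucia, Dmitri, Amara, Rohan, Kenji, Jonas.
Ingrid starts before Omar ends → Omar and Ingrid overlap.
Mateo starts before Omar ends → Omar and Mateo overlap.
Lucia starts after Omar ends, so nothing later overlaps Omar either.
Mateo starts before Ingrid ends → Ingrid and Mateo overlap.
Lucia starts after Ingrid ends, so nothing later overlaps Ingrid either.
Lucia starts after Mateo ends, so nothing later overlaps Mateo either.
Dmitri starts before Lucia ends → Lucia and Dmitri overlap.
Amara starts before Lucia ends → Lucia and Amara overlap.
Rohan starts before Lucia ends → Lucia and Rohan overlap.
Kenji starts before Lucia ends → Lucia and Kenji overlap.
Jonas starts exactly when Lucia ends (back-to-back, no overlap).
Amara starts before Dmitri ends → Dmitri and Amara overlap.
Rohan starts before Dmitri ends → Dmitri and Rohan overlap.
Kenji starts before Dmitri ends → Dmitri and Kenji overlap.
Jonas starts before Dmitri ends → Dmitri and Jonas overlap.
Rohan starts before Amara ends → Amara and Rohan overlap.
Kenji starts after Amara ends, so nothing later overlaps Amara either.
Kenji starts before Rohan ends → Rohan and Kenji overlap.
Jonas starts after Rohan ends.
Jonas starts before Kenji ends → Kenji and Jonas overlap.

Amara & Dmitri, Amara & Lucia, Amara & Rohan, Dmitri & Jonas, Dmitri & Kenji, Dmitri & Lucia, Dmitri & Rohan, Ingrid & Mateo, Ingrid & Omar, Jonas & Kenji, Kenji & Lucia, Kenji & Rohan, Lucia & Rohan, Mateo & Omar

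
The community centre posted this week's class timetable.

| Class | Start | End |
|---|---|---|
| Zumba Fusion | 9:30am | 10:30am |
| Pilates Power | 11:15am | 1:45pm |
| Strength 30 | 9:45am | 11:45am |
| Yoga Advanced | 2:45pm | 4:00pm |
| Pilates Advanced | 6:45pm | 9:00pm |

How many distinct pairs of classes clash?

2

Sorted by start: Zumba Fusion, Strength 30, Pilates Power, Yoga Advanced, Pilates Advanced.
Strength 30 starts before Zumba Fusion ends → Zumba Fusion and Strength 30 overlap.
Pilates Power starts after Zumba Fusion ends, so nothing later overlaps Zumba Fusion either.
Pilates Power starts before Strength 30 ends → Strength 30 and Pilates Power overlap.
Yoga Advanced starts after Strength 30 ends, so nothing later overlaps Strength 30 either.
Yoga Advanced starts after Pilates Power ends, so nothing later overlaps Pilates Power either.
Pilates Advanced starts after Yoga Advanced ends.
Overlapping pairs: Pilates Power & Strength 30, Strength 30 & Zumba Fusion — 2 in total.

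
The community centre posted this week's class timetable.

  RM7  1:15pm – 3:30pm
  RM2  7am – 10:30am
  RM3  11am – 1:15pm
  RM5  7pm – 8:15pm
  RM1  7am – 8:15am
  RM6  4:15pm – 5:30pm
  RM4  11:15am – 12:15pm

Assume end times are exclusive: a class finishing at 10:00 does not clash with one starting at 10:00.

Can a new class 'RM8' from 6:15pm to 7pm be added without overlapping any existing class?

RM1: ends 8:15am at or before RM8 starts 6:15pm → clear.
RM2: ends 10:30am at or before RM8 starts 6:15pm → clear.
RM3: ends 1:15pm at or before RM8 starts 6:15pm → clear.
RM4: ends 12:15pm at or before RM8 starts 6:15pm → clear.
RM7: ends 3:30pm at or before RM8 starts 6:15pm → clear.
RM6: ends 5:30pm at or before RM8 starts 6:15pm → clear.
RM5: starts 7pm at or after RM8 ends 7pm → clear.

Yes — the slot is free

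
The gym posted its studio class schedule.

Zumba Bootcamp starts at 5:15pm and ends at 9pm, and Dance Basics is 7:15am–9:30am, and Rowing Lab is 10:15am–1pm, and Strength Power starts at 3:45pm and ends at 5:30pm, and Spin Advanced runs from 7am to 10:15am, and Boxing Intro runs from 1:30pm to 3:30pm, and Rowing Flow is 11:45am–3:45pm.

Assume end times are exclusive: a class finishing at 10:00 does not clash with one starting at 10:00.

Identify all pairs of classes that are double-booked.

Boxing Intro & Rowing Flow, Dance Basics & Spin Advanced, Rowing Flow & Rowing Lab, Strength Power & Zumba Bootcamp

Two intervals overlap when each starts before the other ends.
Sorted by start: Spin Advanced, Dance Basics, Rowing Lab, Rowing Flow, Boxing Intro, Strength Power, Zumba Bootcamp.
Dance Basics starts before Spin Advanced ends → Spin Advanced and Dance Basics overlap.
Rowing Lab starts exactly when Spin Advanced ends (back-to-back, no overlap); Spin Advanced is clear from here.
Rowing Lab starts after Dance Basics ends; Dance Basics is clear from here.
Rowing Flow starts before Rowing Lab ends → Rowing Lab and Rowing Flow overlap.
Boxing Intro starts after Rowing Lab ends; Rowing Lab is clear from here.
Boxing Intro starts before Rowing Flow ends → Rowing Flow and Boxing Intro overlap.
Strength Power starts exactly when Rowing Flow ends (back-to-back, no overlap); Rowing Flow is clear from here.
Strength Power starts after Boxing Intro ends; Boxing Intro is clear from here.
Zumba Bootcamp starts before Strength Power ends → Strength Power and Zumba Bootcamp overlap.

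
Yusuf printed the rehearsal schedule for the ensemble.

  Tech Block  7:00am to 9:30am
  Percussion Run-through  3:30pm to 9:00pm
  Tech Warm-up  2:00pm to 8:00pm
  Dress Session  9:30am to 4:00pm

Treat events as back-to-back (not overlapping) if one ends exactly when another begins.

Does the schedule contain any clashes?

Sorted by start: Tech Block, Dress Session, Tech Warm-up, Percussion Run-through.
Dress Session starts exactly when Tech Block ends (back-to-back, no overlap), so nothing later overlaps Tech Block either.
Tech Warm-up starts before Dress Session ends → Dress Session and Tech Warm-up overlap.
That's a conflict, so the schedule is not conflict-free.

Yes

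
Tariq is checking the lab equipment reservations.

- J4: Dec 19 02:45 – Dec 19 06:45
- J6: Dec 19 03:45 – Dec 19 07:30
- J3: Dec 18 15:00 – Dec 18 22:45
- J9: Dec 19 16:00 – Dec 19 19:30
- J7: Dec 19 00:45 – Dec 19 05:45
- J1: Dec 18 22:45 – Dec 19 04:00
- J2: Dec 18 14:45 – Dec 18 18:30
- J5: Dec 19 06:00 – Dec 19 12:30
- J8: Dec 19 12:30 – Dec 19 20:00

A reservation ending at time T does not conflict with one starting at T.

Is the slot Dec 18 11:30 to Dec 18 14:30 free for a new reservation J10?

Yes — the slot is free

J2: starts Dec 18 14:45 at or after J10 ends Dec 18 14:30 → clear.
J3: starts Dec 18 15:00 at or after J10 ends Dec 18 14:30 → clear.
J1: starts Dec 18 22:45 at or after J10 ends Dec 18 14:30 → clear.
J7: starts Dec 19 00:45 at or after J10 ends Dec 18 14:30 → clear.
J4: starts Dec 19 02:45 at or after J10 ends Dec 18 14:30 → clear.
J6: starts Dec 19 03:45 at or after J10 ends Dec 18 14:30 → clear.
J5: starts Dec 19 06:00 at or after J10 ends Dec 18 14:30 → clear.
J8: starts Dec 19 12:30 at or after J10 ends Dec 18 14:30 → clear.
J9: starts Dec 19 16:00 at or after J10 ends Dec 18 14:30 → clear.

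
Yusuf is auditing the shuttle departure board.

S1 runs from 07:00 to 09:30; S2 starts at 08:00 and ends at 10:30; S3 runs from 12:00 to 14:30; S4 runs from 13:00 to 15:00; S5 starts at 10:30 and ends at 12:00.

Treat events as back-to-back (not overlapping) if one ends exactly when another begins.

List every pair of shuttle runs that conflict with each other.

Sorted by start: S1, S2, S5, S3, S4.
S2 starts before S1 ends → S1 and S2 overlap.
S5 starts after S1 ends, so S1 has no further overlaps.
S5 starts exactly when S2 ends (back-to-back, no overlap), so S2 has no further overlaps.
S3 starts exactly when S5 ends (back-to-back, no overlap), so S5 has no further overlaps.
S4 starts before S3 ends → S3 and S4 overlap.

S1 & S2, S3 & S4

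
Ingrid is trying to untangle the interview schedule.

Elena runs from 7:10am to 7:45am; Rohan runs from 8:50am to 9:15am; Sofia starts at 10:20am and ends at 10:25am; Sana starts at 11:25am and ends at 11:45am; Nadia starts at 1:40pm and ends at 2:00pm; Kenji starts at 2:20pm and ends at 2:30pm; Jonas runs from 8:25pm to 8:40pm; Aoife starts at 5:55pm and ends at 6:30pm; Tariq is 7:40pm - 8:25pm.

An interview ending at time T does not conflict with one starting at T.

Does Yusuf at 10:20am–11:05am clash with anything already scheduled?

Elena: ends 7:45am at or before Yusuf starts 10:20am → clear.
Rohan: ends 9:15am at or before Yusuf starts 10:20am → clear.
Sofia: starts 10:20am before Yusuf ends 11:05am, and ends 10:25am after Yusuf starts 10:20am → overlap.
Sana: starts 11:25am at or after Yusuf ends 11:05am → clear.
Nadia: starts 1:40pm at or after Yusuf ends 11:05am → clear.
Kenji: starts 2:20pm at or after Yusuf ends 11:05am → clear.
Aoife: starts 5:55pm at or after Yusuf ends 11:05am → clear.
Tariq: starts 7:40pm at or after Yusuf ends 11:05am → clear.
Jonas: starts 8:25pm at or after Yusuf ends 11:05am → clear.
Yusuf overlaps Sofia.

Yes — it overlaps Sofia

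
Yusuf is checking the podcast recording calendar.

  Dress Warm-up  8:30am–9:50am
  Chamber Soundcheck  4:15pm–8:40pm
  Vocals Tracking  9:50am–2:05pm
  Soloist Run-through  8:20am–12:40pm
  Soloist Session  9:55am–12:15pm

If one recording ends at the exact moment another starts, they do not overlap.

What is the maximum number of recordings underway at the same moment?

3

Walk through starts and ends in time order (an end at T is processed before a start at T):
8:20am start Soloist Run-through → 1
8:30am start Dress Warm-up → 2
9:50am end Dress Warm-up → 1
9:50am start Vocals Tracking → 2
9:55am start Soloist Session → 3
12:15pm end Soloist Session → 2
12:40pm end Soloist Run-through → 1
2:05pm end Vocals Tracking → 0
4:15pm start Chamber Soundcheck → 1
8:40pm end Chamber Soundcheck → 0
Peak is 3, at 9:55am (Soloist Run-through, Soloist Session, Vocals Tracking).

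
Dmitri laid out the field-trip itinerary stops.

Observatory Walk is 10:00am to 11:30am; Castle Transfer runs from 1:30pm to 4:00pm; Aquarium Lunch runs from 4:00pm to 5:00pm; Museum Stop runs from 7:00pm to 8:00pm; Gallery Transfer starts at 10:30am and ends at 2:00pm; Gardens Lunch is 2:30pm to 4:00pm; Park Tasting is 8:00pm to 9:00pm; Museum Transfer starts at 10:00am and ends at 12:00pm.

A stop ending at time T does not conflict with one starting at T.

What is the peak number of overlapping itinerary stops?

3

Sort all start/end points and keep a running count:
10:00am start Museum Transfer → 1
10:00am start Observatory Walk → 2
10:30am start Gallery Transfer → 3
11:30am end Observatory Walk → 2
12:00pm end Museum Transfer → 1
1:30pm start Castle Transfer → 2
2:00pm end Gallery Transfer → 1
2:30pm start Gardens Lunch → 2
4:00pm end Castle Transfer → 1
4:00pm end Gardens Lunch → 0
4:00pm start Aquarium Lunch → 1
5:00pm end Aquarium Lunch → 0
7:00pm start Museum Stop → 1
8:00pm end Museum Stop → 0
8:00pm start Park Tasting → 1
9:00pm end Park Tasting → 0
Peak is 3, at 10:30am (Gallery Transfer, Museum Transfer, Observatory Walk).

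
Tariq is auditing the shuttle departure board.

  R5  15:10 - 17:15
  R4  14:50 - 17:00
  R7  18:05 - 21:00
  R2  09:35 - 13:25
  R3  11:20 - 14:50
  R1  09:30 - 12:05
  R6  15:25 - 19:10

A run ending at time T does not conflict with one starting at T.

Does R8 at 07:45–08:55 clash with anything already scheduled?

R1: starts 09:30 at or after R8 ends 08:55 → clear.
R2: starts 09:35 at or after R8 ends 08:55 → clear.
R3: starts 11:20 at or after R8 ends 08:55 → clear.
R4: starts 14:50 at or after R8 ends 08:55 → clear.
R5: starts 15:10 at or after R8 ends 08:55 → clear.
R6: starts 15:25 at or after R8 ends 08:55 → clear.
R7: starts 18:05 at or after R8 ends 08:55 → clear.

No — it doesn't clash with anything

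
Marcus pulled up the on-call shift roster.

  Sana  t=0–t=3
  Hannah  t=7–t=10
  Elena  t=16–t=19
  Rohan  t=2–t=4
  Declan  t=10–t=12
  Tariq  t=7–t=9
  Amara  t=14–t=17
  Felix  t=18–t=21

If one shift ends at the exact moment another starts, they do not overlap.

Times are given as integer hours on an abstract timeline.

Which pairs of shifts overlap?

Sorted by start: Sana, Rohan, Tariq, Hannah, Declan, Amara, Elena, Felix.
Rohan starts before Sana ends → Sana and Rohan overlap.
Tariq starts after Sana ends, so Sana has no further overlaps.
Tariq starts after Rohan ends, so Rohan has no further overlaps.
Hannah starts before Tariq ends → Tariq and Hannah overlap.
Declan starts after Tariq ends, so Tariq has no further overlaps.
Declan starts exactly when Hannah ends (back-to-back, no overlap), so Hannah has no further overlaps.
Amara starts after Declan ends, so Declan has no further overlaps.
Elena starts before Amara ends → Amara and Elena overlap.
Felix starts after Amara ends.
Felix starts before Elena ends → Elena and Felix overlap.

Amara & Elena, Elena & Felix, Hannah & Tariq, Rohan & Sana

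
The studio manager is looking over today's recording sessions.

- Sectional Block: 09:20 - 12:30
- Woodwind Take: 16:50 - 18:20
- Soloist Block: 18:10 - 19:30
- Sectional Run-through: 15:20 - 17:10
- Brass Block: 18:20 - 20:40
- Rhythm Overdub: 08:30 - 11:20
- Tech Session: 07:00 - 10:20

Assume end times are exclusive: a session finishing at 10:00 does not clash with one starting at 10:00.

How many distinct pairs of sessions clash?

Check each pair: they overlap iff neither finishes before the other starts.
Sorted by start: Tech Session, Rhythm Overdub, Sectional Block, Sectional Run-through, Woodwind Take, Soloist Block, Brass Block.
Rhythm Overdub starts before Tech Session ends → Tech Session and Rhythm Overdub overlap.
Sectional Block starts before Tech Session ends → Tech Session and Sectional Block overlap.
Sectional Run-through starts after Tech Session ends — done with Tech Session.
Sectional Block starts before Rhythm Overdub ends → Rhythm Overdub and Sectional Block overlap.
Sectional Run-through starts after Rhythm Overdub ends — done with Rhythm Overdub.
Sectional Run-through starts after Sectional Block ends — done with Sectional Block.
Woodwind Take starts before Sectional Run-through ends → Sectional Run-through and Woodwind Take overlap.
Soloist Block starts after Sectional Run-through ends — done with Sectional Run-through.
Soloist Block starts before Woodwind Take ends → Woodwind Take and Soloist Block overlap.
Brass Block starts exactly when Woodwind Take ends (back-to-back, no overlap).
Brass Block starts before Soloist Block ends → Soloist Block and Brass Block overlap.
Overlapping pairs: Brass Block & Soloist Block, Rhythm Overdub & Sectional Block, Rhythm Overdub & Tech Session, Sectional Block & Tech Session, Sectional Run-through & Woodwind Take, Soloist Block & Woodwind Take — 6 in total.

6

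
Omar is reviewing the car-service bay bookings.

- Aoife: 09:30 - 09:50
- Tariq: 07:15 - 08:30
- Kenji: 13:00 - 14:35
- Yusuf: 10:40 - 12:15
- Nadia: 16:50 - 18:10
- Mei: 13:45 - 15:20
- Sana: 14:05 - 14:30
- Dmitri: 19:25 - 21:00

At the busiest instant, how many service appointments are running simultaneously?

Sweep the timeline, counting +1 at each start and −1 at each end (ends before starts at a tie):
07:15 start Tariq → 1
08:30 end Tariq → 0
09:30 start Aoife → 1
09:50 end Aoife → 0
10:40 start Yusuf → 1
12:15 end Yusuf → 0
13:00 start Kenji → 1
13:45 start Mei → 2
14:05 start Sana → 3
14:30 end Sana → 2
14:35 end Kenji → 1
15:20 end Mei → 0
16:50 start Nadia → 1
18:10 end Nadia → 0
19:25 start Dmitri → 1
21:00 end Dmitri → 0
Peak is 3, at 14:05 (Kenji, Mei, Sana).

3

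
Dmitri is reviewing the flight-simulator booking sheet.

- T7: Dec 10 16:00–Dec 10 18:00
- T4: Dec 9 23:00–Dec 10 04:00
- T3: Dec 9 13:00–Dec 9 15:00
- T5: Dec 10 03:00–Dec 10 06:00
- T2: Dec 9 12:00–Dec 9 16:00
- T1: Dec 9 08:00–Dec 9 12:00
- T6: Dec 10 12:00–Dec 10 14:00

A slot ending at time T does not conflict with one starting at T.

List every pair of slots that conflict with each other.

T2 & T3, T4 & T5

Sorted by start: T1, T2, T3, T4, T5, T6, T7.
T2 starts exactly when T1 ends (back-to-back, no overlap); T1 is clear from here.
T3 starts before T2 ends → T2 and T3 overlap.
T4 starts after T2 ends; T2 is clear from here.
T4 starts after T3 ends; T3 is clear from here.
T5 starts before T4 ends → T4 and T5 overlap.
T6 starts after T4 ends; T4 is clear from here.
T6 starts after T5 ends; T5 is clear from here.
T7 starts after T6 ends.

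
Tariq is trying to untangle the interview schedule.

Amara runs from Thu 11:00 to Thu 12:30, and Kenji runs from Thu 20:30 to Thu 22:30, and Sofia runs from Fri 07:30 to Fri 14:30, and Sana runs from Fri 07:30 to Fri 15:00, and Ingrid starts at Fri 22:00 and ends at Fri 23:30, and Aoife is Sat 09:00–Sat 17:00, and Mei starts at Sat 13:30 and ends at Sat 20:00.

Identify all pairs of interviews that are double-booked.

Aoife & Mei, Sana & Sofia

Sorted by start: Amara, Kenji, Sofia, Sana, Ingrid, Aoife, Mei.
Kenji starts after Amara ends, so nothing later overlaps Amara either.
Sofia starts after Kenji ends, so nothing later overlaps Kenji either.
Sana starts before Sofia ends → Sofia and Sana overlap.
Ingrid starts after Sofia ends, so nothing later overlaps Sofia either.
Ingrid starts after Sana ends, so nothing later overlaps Sana either.
Aoife starts after Ingrid ends, so nothing later overlaps Ingrid either.
Mei starts before Aoife ends → Aoife and Mei overlap.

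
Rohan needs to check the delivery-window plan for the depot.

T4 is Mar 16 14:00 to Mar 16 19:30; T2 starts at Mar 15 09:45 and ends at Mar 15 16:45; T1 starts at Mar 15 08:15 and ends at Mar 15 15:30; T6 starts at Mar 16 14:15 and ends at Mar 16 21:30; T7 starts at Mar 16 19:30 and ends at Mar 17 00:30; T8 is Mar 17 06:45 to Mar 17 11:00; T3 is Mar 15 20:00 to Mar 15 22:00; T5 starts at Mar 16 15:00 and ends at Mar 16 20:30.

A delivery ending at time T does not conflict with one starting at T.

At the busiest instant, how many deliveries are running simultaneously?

3

Sweep the timeline, counting +1 at each start and −1 at each end (ends before starts at a tie):
Mar 15 08:15 start T1 → 1
Mar 15 09:45 start T2 → 2
Mar 15 15:30 end T1 → 1
Mar 15 16:45 end T2 → 0
Mar 15 20:00 start T3 → 1
Mar 15 22:00 end T3 → 0
Mar 16 14:00 start T4 → 1
Mar 16 14:15 start T6 → 2
Mar 16 15:00 start T5 → 3
Mar 16 19:30 end T4 → 2
Mar 16 19:30 start T7 → 3
Mar 16 20:30 end T5 → 2
Mar 16 21:30 end T6 → 1
Mar 17 00:30 end T7 → 0
Mar 17 06:45 start T8 → 1
Mar 17 11:00 end T8 → 0
Peak is 3, at Mar 16 15:00 (T4, T5, T6).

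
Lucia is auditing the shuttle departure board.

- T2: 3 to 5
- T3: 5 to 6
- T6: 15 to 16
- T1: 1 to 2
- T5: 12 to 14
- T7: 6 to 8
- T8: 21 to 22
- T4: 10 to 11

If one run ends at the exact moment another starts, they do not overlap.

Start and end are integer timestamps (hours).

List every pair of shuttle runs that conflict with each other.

Check each pair: they overlap iff neither finishes before the other starts.
Sorted by start: T1, T2, T3, T7, T4, T5, T6, T8.
T2 starts after T1 ends, so T1 has no further overlaps.
T3 starts exactly when T2 ends (back-to-back, no overlap), so T2 has no further overlaps.
T7 starts exactly when T3 ends (back-to-back, no overlap), so T3 has no further overlaps.
T4 starts after T7 ends, so T7 has no further overlaps.
T5 starts after T4 ends, so T4 has no further overlaps.
T6 starts after T5 ends, so T5 has no further overlaps.
T8 starts after T6 ends.

none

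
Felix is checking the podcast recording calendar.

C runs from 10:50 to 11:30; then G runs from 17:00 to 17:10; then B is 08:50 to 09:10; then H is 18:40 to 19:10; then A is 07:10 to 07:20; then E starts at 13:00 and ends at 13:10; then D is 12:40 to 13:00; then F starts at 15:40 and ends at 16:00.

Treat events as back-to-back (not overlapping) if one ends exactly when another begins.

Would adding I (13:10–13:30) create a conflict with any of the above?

A: ends 07:20 at or before I starts 13:10 → clear.
B: ends 09:10 at or before I starts 13:10 → clear.
C: ends 11:30 at or before I starts 13:10 → clear.
D: ends 13:00 at or before I starts 13:10 → clear.
E: ends 13:10 at or before I starts 13:10 → clear.
F: starts 15:40 at or after I ends 13:30 → clear.
G: starts 17:00 at or after I ends 13:30 → clear.
H: starts 18:40 at or after I ends 13:30 → clear.

No — it doesn't clash with anything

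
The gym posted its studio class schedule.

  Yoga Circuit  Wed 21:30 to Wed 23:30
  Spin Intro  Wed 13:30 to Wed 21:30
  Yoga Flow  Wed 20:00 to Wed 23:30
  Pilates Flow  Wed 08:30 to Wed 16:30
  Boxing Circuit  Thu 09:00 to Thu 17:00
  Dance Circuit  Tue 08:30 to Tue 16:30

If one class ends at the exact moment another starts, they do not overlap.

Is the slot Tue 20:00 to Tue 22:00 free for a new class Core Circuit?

Dance Circuit: ends Tue 16:30 at or before Core Circuit starts Tue 20:00 → clear.
Pilates Flow: starts Wed 08:30 at or after Core Circuit ends Tue 22:00 → clear.
Spin Intro: starts Wed 13:30 at or after Core Circuit ends Tue 22:00 → clear.
Yoga Flow: starts Wed 20:00 at or after Core Circuit ends Tue 22:00 → clear.
Yoga Circuit: starts Wed 21:30 at or after Core Circuit ends Tue 22:00 → clear.
Boxing Circuit: starts Thu 09:00 at or after Core Circuit ends Tue 22:00 → clear.

Yes — the slot is free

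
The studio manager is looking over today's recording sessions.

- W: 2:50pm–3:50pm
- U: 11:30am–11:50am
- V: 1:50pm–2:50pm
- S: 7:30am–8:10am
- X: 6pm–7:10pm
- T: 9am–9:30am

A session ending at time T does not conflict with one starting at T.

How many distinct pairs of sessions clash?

Check each pair: they overlap iff neither finishes before the other starts.
Sorted by start: S, T, U, V, W, X.
T starts after S ends — done with S.
U starts after T ends — done with T.
V starts after U ends — done with U.
W starts exactly when V ends (back-to-back, no overlap) — done with V.
X starts after W ends.
No pair overlaps.

0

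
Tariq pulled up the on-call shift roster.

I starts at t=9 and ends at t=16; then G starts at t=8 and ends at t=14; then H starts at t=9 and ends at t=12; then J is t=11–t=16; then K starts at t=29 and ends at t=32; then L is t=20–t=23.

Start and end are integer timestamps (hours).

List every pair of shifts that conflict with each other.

G & H, G & I, G & J, H & I, H & J, I & J

Sorted by start: G, H, I, J, L, K.
H starts before G ends → G and H overlap.
I starts before G ends → G and I overlap.
J starts before G ends → G and J overlap.
L starts after G ends; G is clear from here.
I starts before H ends → H and I overlap.
J starts before H ends → H and J overlap.
L starts after H ends; H is clear from here.
J starts before I ends → I and J overlap.
L starts after I ends; I is clear from here.
L starts after J ends; J is clear from here.
K starts after L ends.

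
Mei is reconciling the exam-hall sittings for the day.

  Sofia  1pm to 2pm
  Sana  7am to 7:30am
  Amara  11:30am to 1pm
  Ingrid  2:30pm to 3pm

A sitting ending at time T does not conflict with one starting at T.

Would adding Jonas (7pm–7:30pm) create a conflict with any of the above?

Sana: ends 7:30am at or before Jonas starts 7pm → clear.
Amara: ends 1pm at or before Jonas starts 7pm → clear.
Sofia: ends 2pm at or before Jonas starts 7pm → clear.
Ingrid: ends 3pm at or before Jonas starts 7pm → clear.

No — it doesn't clash with anything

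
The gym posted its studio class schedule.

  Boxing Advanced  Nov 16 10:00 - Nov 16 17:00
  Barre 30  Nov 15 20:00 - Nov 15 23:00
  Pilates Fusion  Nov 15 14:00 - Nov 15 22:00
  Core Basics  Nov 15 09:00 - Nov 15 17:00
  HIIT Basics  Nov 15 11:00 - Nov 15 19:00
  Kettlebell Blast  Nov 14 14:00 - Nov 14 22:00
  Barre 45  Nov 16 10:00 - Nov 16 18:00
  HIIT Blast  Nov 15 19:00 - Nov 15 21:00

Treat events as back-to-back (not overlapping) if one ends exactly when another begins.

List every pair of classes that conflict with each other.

Sorted by start: Kettlebell Blast, Core Basics, HIIT Basics, Pilates Fusion, HIIT Blast, Barre 30, Barre 45, Boxing Advanced.
Core Basics starts after Kettlebell Blast ends, so nothing later overlaps Kettlebell Blast either.
HIIT Basics starts before Core Basics ends → Core Basics and HIIT Basics overlap.
Pilates Fusion starts before Core Basics ends → Core Basics and Pilates Fusion overlap.
HIIT Blast starts after Core Basics ends, so nothing later overlaps Core Basics either.
Pilates Fusion starts before HIIT Basics ends → HIIT Basics and Pilates Fusion overlap.
HIIT Blast starts exactly when HIIT Basics ends (back-to-back, no overlap), so nothing later overlaps HIIT Basics either.
HIIT Blast starts before Pilates Fusion ends → Pilates Fusion and HIIT Blast overlap.
Barre 30 starts before Pilates Fusion ends → Pilates Fusion and Barre 30 overlap.
Barre 45 starts after Pilates Fusion ends, so nothing later overlaps Pilates Fusion either.
Barre 30 starts before HIIT Blast ends → HIIT Blast and Barre 30 overlap.
Barre 45 starts after HIIT Blast ends, so nothing later overlaps HIIT Blast either.
Barre 45 starts after Barre 30 ends, so nothing later overlaps Barre 30 either.
Boxing Advanced starts before Barre 45 ends → Barre 45 and Boxing Advanced overlap.

Barre 30 & HIIT Blast, Barre 30 & Pilates Fusion, Barre 45 & Boxing Advanced, Core Basics & HIIT Basics, Core Basics & Pilates Fusion, HIIT Basics & Pilates Fusion, HIIT Blast & Pilates Fusion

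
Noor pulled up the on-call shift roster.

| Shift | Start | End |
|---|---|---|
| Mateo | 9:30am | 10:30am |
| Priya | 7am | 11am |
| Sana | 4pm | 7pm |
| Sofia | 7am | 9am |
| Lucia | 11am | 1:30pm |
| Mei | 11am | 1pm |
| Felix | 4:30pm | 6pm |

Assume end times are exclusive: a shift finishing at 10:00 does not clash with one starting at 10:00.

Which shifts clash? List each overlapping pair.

Felix & Sana, Lucia & Mei, Mateo & Priya, Priya & Sofia

Sorted by start: Sofia, Priya, Mateo, Mei, Lucia, Sana, Felix.
Priya starts before Sofia ends → Sofia and Priya overlap.
Mateo starts after Sofia ends, so nothing later overlaps Sofia either.
Mateo starts before Priya ends → Priya and Mateo overlap.
Mei starts exactly when Priya ends (back-to-back, no overlap), so nothing later overlaps Priya either.
Mei starts after Mateo ends, so nothing later overlaps Mateo either.
Lucia starts before Mei ends → Mei and Lucia overlap.
Sana starts after Mei ends, so nothing later overlaps Mei either.
Sana starts after Lucia ends, so nothing later overlaps Lucia either.
Felix starts before Sana ends → Sana and Felix overlap.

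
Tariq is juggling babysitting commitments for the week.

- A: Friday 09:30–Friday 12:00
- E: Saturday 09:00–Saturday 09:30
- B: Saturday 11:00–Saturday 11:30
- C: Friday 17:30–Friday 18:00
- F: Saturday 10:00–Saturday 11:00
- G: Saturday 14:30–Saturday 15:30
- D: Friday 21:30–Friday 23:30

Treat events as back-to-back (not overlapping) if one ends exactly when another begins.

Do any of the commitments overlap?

Two intervals overlap when each starts before the other ends.
Sorted by start: A, C, D, E, F, B, G.
C starts after A ends, so nothing later overlaps A either.
D starts after C ends, so nothing later overlaps C either.
E starts after D ends, so nothing later overlaps D either.
F starts after E ends, so nothing later overlaps E either.
B starts exactly when F ends (back-to-back, no overlap), so nothing later overlaps F either.
G starts after B ends.
Every pair is clear; the schedule has no overlaps.

No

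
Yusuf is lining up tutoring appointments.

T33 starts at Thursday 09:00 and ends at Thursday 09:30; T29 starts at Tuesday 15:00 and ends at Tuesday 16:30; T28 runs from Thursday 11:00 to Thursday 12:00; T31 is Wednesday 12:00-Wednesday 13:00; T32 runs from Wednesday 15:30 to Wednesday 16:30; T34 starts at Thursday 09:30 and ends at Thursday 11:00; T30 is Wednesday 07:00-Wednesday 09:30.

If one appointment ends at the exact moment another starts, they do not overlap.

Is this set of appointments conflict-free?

Two intervals overlap when each starts before the other ends.
Sorted by start: T29, T30, T31, T32, T33, T34, T28.
T30 starts after T29 ends, so T29 has no further overlaps.
T31 starts after T30 ends, so T30 has no further overlaps.
T32 starts after T31 ends, so T31 has no further overlaps.
T33 starts after T32 ends, so T32 has no further overlaps.
T34 starts exactly when T33 ends (back-to-back, no overlap), so T33 has no further overlaps.
T28 starts exactly when T34 ends (back-to-back, no overlap).
Every pair is clear; the schedule has no overlaps.

Yes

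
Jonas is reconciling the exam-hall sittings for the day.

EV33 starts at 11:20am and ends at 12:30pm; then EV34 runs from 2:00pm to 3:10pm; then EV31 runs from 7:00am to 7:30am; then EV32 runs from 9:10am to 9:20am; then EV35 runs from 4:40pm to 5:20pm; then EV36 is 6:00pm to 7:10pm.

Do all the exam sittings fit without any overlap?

Yes

Sorted by start: EV31, EV32, EV33, EV34, EV35, EV36.
EV32 starts after EV31 ends; EV31 is clear from here.
EV33 starts after EV32 ends; EV32 is clear from here.
EV34 starts after EV33 ends; EV33 is clear from here.
EV35 starts after EV34 ends; EV34 is clear from here.
EV36 starts after EV35 ends.
Every pair is clear; the schedule has no overlaps.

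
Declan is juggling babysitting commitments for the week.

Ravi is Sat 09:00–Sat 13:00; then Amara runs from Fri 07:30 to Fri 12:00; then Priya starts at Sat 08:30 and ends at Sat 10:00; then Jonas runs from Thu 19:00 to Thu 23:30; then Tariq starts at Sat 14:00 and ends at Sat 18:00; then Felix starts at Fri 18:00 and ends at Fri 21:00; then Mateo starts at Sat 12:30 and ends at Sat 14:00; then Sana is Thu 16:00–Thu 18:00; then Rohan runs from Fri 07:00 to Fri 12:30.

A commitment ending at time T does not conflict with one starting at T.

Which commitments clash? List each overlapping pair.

Sorted by start: Sana, Jonas, Rohan, Amara, Felix, Priya, Ravi, Mateo, Tariq.
Jonas starts after Sana ends, so nothing later overlaps Sana either.
Rohan starts after Jonas ends, so nothing later overlaps Jonas either.
Amara starts before Rohan ends → Rohan and Amara overlap.
Felix starts after Rohan ends, so nothing later overlaps Rohan either.
Felix starts after Amara ends, so nothing later overlaps Amara either.
Priya starts after Felix ends, so nothing later overlaps Felix either.
Ravi starts before Priya ends → Priya and Ravi overlap.
Mateo starts after Priya ends, so nothing later overlaps Priya either.
Mateo starts before Ravi ends → Ravi and Mateo overlap.
Tariq starts after Ravi ends.
Tariq starts exactly when Mateo ends (back-to-back, no overlap).

Amara & Rohan, Mateo & Ravi, Priya & Ravi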